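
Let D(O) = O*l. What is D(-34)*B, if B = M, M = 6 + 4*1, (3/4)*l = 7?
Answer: -9520/3 ≈ -3173.3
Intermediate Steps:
l = 28/3 (l = (4/3)*7 = 28/3 ≈ 9.3333)
D(O) = 28*O/3 (D(O) = O*(28/3) = 28*O/3)
M = 10 (M = 6 + 4 = 10)
B = 10
D(-34)*B = ((28/3)*(-34))*10 = -952/3*10 = -9520/3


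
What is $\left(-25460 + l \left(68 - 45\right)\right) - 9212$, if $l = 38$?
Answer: $-33798$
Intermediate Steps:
$\left(-25460 + l \left(68 - 45\right)\right) - 9212 = \left(-25460 + 38 \left(68 - 45\right)\right) - 9212 = \left(-25460 + 38 \cdot 23\right) - 9212 = \left(-25460 + 874\right) - 9212 = -24586 - 9212 = -33798$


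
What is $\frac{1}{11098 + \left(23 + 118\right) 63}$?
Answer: $\frac{1}{19981} \approx 5.0048 \cdot 10^{-5}$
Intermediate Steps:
$\frac{1}{11098 + \left(23 + 118\right) 63} = \frac{1}{11098 + 141 \cdot 63} = \frac{1}{11098 + 8883} = \frac{1}{19981}$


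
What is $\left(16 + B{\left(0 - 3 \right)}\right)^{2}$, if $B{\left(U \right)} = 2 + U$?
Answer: $225$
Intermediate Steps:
$\left(16 + B{\left(0 - 3 \right)}\right)^{2} = \left(16 + \left(2 + \left(0 - 3\right)\right)\right)^{2} = \left(16 + \left(2 - 3\right)\right)^{2} = \left(16 - 1\right)^{2} = 15^{2} = 225$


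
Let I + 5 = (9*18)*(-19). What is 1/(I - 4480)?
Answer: -1/7563 ≈ -0.00013222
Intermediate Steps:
I = -3083 (I = -5 + (9*18)*(-19) = -5 + 162*(-19) = -5 - 3078 = -3083)
1/(I - 4480) = 1/(-3083 - 4480) = 1/(-7563) = -1/7563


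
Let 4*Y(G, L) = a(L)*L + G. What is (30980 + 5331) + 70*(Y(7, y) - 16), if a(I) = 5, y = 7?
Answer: 35926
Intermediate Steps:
Y(G, L) = G/4 + 5*L/4 (Y(G, L) = (5*L + G)/4 = (G + 5*L)/4 = G/4 + 5*L/4)
(30980 + 5331) + 70*(Y(7, y) - 16) = (30980 + 5331) + 70*(((¼)*7 + (5/4)*7) - 16) = 36311 + 70*((7/4 + 35/4) - 16) = 36311 + 70*(21/2 - 16) = 36311 + 70*(-11/2) = 36311 - 385 = 35926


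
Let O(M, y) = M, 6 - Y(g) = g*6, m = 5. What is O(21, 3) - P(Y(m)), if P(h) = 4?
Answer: 17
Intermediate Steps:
Y(g) = 6 - 6*g (Y(g) = 6 - g*6 = 6 - 6*g)
O(21, 3) - P(Y(m)) = 21 - 1*4 = 21 - 4 = 17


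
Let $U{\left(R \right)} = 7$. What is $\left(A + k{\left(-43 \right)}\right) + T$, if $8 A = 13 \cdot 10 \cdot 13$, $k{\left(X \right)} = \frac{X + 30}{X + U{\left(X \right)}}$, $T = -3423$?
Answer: $- \frac{57805}{18} \approx -3211.4$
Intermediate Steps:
$k{\left(X \right)} = \frac{30 + X}{7 + X}$ ($k{\left(X \right)} = \frac{X + 30}{X + 7} = \frac{30 + X}{7 + X}$)
$A = \frac{845}{4}$ ($A = \frac{13 \cdot 10 \cdot 13}{8} = \frac{130 \cdot 13}{8} = \frac{1}{8} \cdot 1690 = \frac{845}{4} \approx 211.25$)
$\left(A + k{\left(-43 \right)}\right) + T = \left(\frac{845}{4} + \frac{30 - 43}{7 - 43}\right) - 3423 = \left(\frac{845}{4} + \frac{1}{-36} \left(-13\right)\right) - 3423 = \left(\frac{845}{4} - - \frac{13}{36}\right) - 3423 = \left(\frac{845}{4} + \frac{13}{36}\right) - 3423 = \frac{3809}{18} - 3423 = - \frac{57805}{18}$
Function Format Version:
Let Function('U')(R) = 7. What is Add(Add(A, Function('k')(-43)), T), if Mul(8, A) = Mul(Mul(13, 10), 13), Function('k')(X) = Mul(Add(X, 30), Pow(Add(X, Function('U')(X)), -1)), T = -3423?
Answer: Rational(-57805, 18) ≈ -3211.4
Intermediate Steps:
Function('k')(X) = Mul(Pow(Add(7, X), -1), Add(30, X)) (Function('k')(X) = Mul(Add(X, 30), Pow(Add(X, 7), -1)) = Mul(Add(30, X), Pow(Add(7, X), -1)) = Mul(Pow(Add(7, X), -1), Add(30, X)))
A = Rational(845, 4) (A = Mul(Rational(1, 8), Mul(Mul(13, 10), 13)) = Mul(Rational(1, 8), Mul(130, 13)) = Mul(Rational(1, 8), 1690) = Rational(845, 4) ≈ 211.25)
Add(Add(A, Function('k')(-43)), T) = Add(Add(Rational(845, 4), Mul(Pow(Add(7, -43), -1), Add(30, -43))), -3423) = Add(Add(Rational(845, 4), Mul(Pow(-36, -1), -13)), -3423) = Add(Add(Rational(845, 4), Mul(Rational(-1, 36), -13)), -3423) = Add(Add(Rational(845, 4), Rational(13, 36)), -3423) = Add(Rational(3809, 18), -3423) = Rational(-57805, 18)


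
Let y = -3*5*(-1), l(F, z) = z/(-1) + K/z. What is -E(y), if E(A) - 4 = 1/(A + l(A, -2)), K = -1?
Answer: -142/35 ≈ -4.0571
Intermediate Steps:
l(F, z) = -z - 1/z (l(F, z) = z/(-1) - 1/z = z*(-1) - 1/z = -z - 1/z)
y = 15 (y = -15*(-1) = 15)
E(A) = 4 + 1/(5/2 + A) (E(A) = 4 + 1/(A + (-1*(-2) - 1/(-2))) = 4 + 1/(A + (2 - 1*(-½))) = 4 + 1/(A + (2 + ½)) = 4 + 1/(A + 5/2) = 4 + 1/(5/2 + A))
-E(y) = -2*(11 + 4*15)/(5 + 2*15) = -2*(11 + 60)/(5 + 30) = -2*71/35 = -1*142/35 = -142/35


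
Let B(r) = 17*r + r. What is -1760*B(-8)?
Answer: 253440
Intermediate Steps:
B(r) = 18*r
-1760*B(-8) = -31680*(-8) = -1760*(-144) = 253440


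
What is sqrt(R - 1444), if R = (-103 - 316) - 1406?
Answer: I*sqrt(3269) ≈ 57.175*I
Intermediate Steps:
R = -1825 (R = -419 - 1406 = -1825)
sqrt(R - 1444) = sqrt(-1825 - 1444) = sqrt(-3269) = I*sqrt(3269)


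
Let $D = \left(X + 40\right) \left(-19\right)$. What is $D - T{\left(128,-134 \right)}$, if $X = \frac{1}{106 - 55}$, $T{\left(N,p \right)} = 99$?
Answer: $- \frac{43828}{51} \approx -859.37$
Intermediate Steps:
$X = \frac{1}{51} \approx 0.019608$
$D = - \frac{38779}{51}$ ($D = \left(\frac{1}{51} + 40\right) \left(-19\right) = \frac{2041}{51} \left(-19\right) = - \frac{38779}{51} \approx -760.37$)
$D - T{\left(128,-134 \right)} = - \frac{38779}{51} - 99 = - \frac{43828}{51}$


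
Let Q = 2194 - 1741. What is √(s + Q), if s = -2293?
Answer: 4*I*√115 ≈ 42.895*I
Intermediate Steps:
Q = 453
√(s + Q) = √(-2293 + 453) = √(-1840) = 4*I*√115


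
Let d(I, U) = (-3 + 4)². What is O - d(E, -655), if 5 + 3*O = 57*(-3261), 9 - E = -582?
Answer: -185885/3 ≈ -61962.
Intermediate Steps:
E = 591 (E = 9 - 1*(-582) = 9 + 582 = 591)
d(I, U) = 1 (d(I, U) = 1² = 1)
O = -185882/3 (O = -5/3 + (57*(-3261))/3 = -5/3 + (⅓)*(-185877) = -5/3 - 61959 = -185882/3 ≈ -61961.)
O - d(E, -655) = -185882/3 - 1*1 = -185882/3 - 1 = -185885/3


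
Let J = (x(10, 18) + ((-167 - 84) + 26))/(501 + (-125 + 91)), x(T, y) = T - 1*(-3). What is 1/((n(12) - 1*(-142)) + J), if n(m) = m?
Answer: 467/71706 ≈ 0.0065127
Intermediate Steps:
x(T, y) = 3 + T (x(T, y) = T + 3 = 3 + T)
J = -212/467 (J = ((3 + 10) + ((-167 - 84) + 26))/(501 + (-125 + 91)) = (13 + (-251 + 26))/(501 - 34) = (13 - 225)/467 = -212*1/467 = -212/467 ≈ -0.45396)
1/((n(12) - 1*(-142)) + J) = 1/((12 - 1*(-142)) - 212/467) = 1/((12 + 142) - 212/467) = 1/(154 - 212/467) = 1/(71706/467) = 467/71706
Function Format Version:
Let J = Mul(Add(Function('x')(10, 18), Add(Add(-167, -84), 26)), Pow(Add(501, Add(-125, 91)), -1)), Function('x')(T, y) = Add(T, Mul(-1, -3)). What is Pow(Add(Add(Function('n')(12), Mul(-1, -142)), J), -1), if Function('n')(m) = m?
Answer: Rational(467, 71706) ≈ 0.0065127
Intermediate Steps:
Function('x')(T, y) = Add(3, T) (Function('x')(T, y) = Add(T, 3) = Add(3, T))
J = Rational(-212, 467) (J = Mul(Add(Add(3, 10), Add(Add(-167, -84), 26)), Pow(Add(501, Add(-125, 91)), -1)) = Mul(Add(13, Add(-251, 26)), Pow(Add(501, -34), -1)) = Mul(Add(13, -225), Pow(467, -1)) = Mul(-212, Rational(1, 467)) = Rational(-212, 467) ≈ -0.45396)
Pow(Add(Add(Function('n')(12), Mul(-1, -142)), J), -1) = Pow(Add(Add(12, Mul(-1, -142)), Rational(-212, 467)), -1) = Pow(Add(Add(12, 142), Rational(-212, 467)), -1) = Pow(Add(154, Rational(-212, 467)), -1) = Pow(Rational(71706, 467), -1) = Rational(467, 71706)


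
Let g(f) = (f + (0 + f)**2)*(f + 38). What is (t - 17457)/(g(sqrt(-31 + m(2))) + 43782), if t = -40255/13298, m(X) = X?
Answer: 232183441*I/(119682*(sqrt(29) - 4739*I)) ≈ -0.40937 + 0.00046519*I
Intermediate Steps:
g(f) = (38 + f)*(f + f**2) (g(f) = (f + f**2)*(38 + f) = (38 + f)*(f + f**2))
t = -40255/13298 (t = -40255*1/13298 = -40255/13298 ≈ -3.0271)
(t - 17457)/(g(sqrt(-31 + m(2))) + 43782) = (-40255/13298 - 17457)/(sqrt(-31 + 2)*(38 + (sqrt(-31 + 2))**2 + 39*sqrt(-31 + 2)) + 43782) = -232183441/(13298*(sqrt(-29)*(38 + (sqrt(-29))**2 + 39*sqrt(-29)) + 43782)) = -232183441/(13298*((I*sqrt(29))*(38 + (I*sqrt(29))**2 + 39*(I*sqrt(29))) + 43782)) = -232183441/(13298*((I*sqrt(29))*(38 - 29 + 39*I*sqrt(29)) + 43782)) = -232183441/(13298*((I*sqrt(29))*(9 + 39*I*sqrt(29)) + 43782)) = -232183441/(13298*(I*sqrt(29)*(9 + 39*I*sqrt(29)) + 43782)) = -232183441/(13298*(43782 + I*sqrt(29)*(9 + 39*I*sqrt(29))))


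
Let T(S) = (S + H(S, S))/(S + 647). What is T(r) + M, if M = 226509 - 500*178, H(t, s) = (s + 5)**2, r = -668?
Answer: 2448788/21 ≈ 1.1661e+5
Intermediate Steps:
H(t, s) = (5 + s)**2
T(S) = (S + (5 + S)**2)/(647 + S) (T(S) = (S + (5 + S)**2)/(S + 647) = (S + (5 + S)**2)/(647 + S))
M = 137509 (M = 226509 - 1*89000 = 226509 - 89000 = 137509)
T(r) + M = (-668 + (5 - 668)**2)/(647 - 668) + 137509 = (-668 + (-663)**2)/(-21) + 137509 = -(-668 + 439569)/21 + 137509 = -1/21*438901 + 137509 = -438901/21 + 137509 = 2448788/21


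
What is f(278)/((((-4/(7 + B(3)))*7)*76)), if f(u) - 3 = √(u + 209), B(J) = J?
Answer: -15/1064 - 5*√487/1064 ≈ -0.11780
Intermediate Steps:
f(u) = 3 + √(209 + u) (f(u) = 3 + √(u + 209) = 3 + √(209 + u))
f(278)/((((-4/(7 + B(3)))*7)*76)) = (3 + √(209 + 278))/((((-4/(7 + 3))*7)*76)) = (3 + √487)/((((-4/10)*7)*76)) = (3 + √487)/(((((⅒)*(-4))*7)*76)) = (3 + √487)/((-⅖*7*76)) = (3 + √487)/((-14/5*76)) = (3 + √487)/(-1064/5) = (3 + √487)*(-5/1064) = -15/1064 - 5*√487/1064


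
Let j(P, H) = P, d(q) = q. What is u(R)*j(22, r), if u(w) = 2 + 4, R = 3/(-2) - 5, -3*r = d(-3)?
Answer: 132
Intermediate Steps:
r = 1 (r = -1/3*(-3) = 1)
R = -13/2 (R = -1/2*3 - 5 = -3/2 - 5 = -13/2 ≈ -6.5000)
u(w) = 6
u(R)*j(22, r) = 6*22 = 132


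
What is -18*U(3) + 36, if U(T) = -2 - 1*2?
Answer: 108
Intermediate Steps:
U(T) = -4 (U(T) = -2 - 2 = -4)
-18*U(3) + 36 = -18*(-4) + 36 = 72 + 36 = 108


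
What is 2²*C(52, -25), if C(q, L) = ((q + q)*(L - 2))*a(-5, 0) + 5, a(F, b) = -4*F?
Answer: -224620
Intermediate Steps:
C(q, L) = 5 + 40*q*(-2 + L) (C(q, L) = ((q + q)*(L - 2))*(-4*(-5)) + 5 = ((2*q)*(-2 + L))*20 + 5 = (2*q*(-2 + L))*20 + 5 = 40*q*(-2 + L) + 5 = 5 + 40*q*(-2 + L))
2²*C(52, -25) = 2²*(5 - 80*52 + 40*(-25)*52) = 4*(5 - 4160 - 52000) = 4*(-56155) = -224620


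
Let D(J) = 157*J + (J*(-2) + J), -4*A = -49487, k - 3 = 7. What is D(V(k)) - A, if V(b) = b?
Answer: -43247/4 ≈ -10812.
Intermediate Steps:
k = 10 (k = 3 + 7 = 10)
A = 49487/4 (A = -1/4*(-49487) = 49487/4 ≈ 12372.)
D(J) = 156*J (D(J) = 157*J + (-2*J + J) = 157*J - J = 156*J)
D(V(k)) - A = 156*10 - 1*49487/4 = 1560 - 49487/4 = -43247/4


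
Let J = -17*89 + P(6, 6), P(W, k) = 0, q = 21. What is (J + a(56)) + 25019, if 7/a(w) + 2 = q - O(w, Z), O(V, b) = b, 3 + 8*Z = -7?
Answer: 1904014/81 ≈ 23506.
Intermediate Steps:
Z = -5/4 (Z = -3/8 + (⅛)*(-7) = -3/8 - 7/8 = -5/4 ≈ -1.2500)
a(w) = 28/81 (a(w) = 7/(-2 + (21 - 1*(-5/4))) = 7/(-2 + (21 + 5/4)) = 7/(-2 + 89/4) = 7/(81/4) = 7*(4/81) = 28/81)
J = -1513 (J = -17*89 + 0 = -1513 + 0 = -1513)
(J + a(56)) + 25019 = (-1513 + 28/81) + 25019 = -122525/81 + 25019 = 1904014/81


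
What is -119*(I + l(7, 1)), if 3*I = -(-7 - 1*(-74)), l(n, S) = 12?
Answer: 3689/3 ≈ 1229.7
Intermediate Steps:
I = -67/3 (I = (-(-7 - 1*(-74)))/3 = (-(-7 + 74))/3 = (-1*67)/3 = (⅓)*(-67) = -67/3 ≈ -22.333)
-119*(I + l(7, 1)) = -119*(-67/3 + 12) = -119*(-31/3) = 3689/3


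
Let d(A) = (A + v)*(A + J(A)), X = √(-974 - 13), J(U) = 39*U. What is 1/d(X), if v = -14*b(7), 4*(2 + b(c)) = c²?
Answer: I/(140*(-282*I + 41*√987)) ≈ -1.1585e-6 + 5.2917e-6*I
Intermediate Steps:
b(c) = -2 + c²/4
X = I*√987 (X = √(-987) = I*√987 ≈ 31.417*I)
v = -287/2 (v = -14*(-2 + (¼)*7²) = -14*(-2 + (¼)*49) = -14*(-2 + 49/4) = -14*41/4 = -287/2 ≈ -143.50)
d(A) = 40*A*(-287/2 + A) (d(A) = (A - 287/2)*(A + 39*A) = (-287/2 + A)*(40*A) = 40*A*(-287/2 + A))
1/d(X) = 1/(20*(I*√987)*(-287 + 2*(I*√987))) = 1/(20*(I*√987)*(-287 + 2*I*√987)) = 1/(20*I*√987*(-287 + 2*I*√987)) = -I*√987/(19740*(-287 + 2*I*√987))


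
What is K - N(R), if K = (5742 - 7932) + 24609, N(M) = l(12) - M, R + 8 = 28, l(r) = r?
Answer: 22427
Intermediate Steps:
R = 20 (R = -8 + 28 = 20)
N(M) = 12 - M
K = 22419 (K = -2190 + 24609 = 22419)
K - N(R) = 22419 - (12 - 1*20) = 22419 - (12 - 20) = 22419 - 1*(-8) = 22419 + 8 = 22427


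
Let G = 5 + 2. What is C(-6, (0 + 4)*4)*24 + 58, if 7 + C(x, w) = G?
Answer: 58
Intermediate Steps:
G = 7
C(x, w) = 0 (C(x, w) = -7 + 7 = 0)
C(-6, (0 + 4)*4)*24 + 58 = 0*24 + 58 = 0 + 58 = 58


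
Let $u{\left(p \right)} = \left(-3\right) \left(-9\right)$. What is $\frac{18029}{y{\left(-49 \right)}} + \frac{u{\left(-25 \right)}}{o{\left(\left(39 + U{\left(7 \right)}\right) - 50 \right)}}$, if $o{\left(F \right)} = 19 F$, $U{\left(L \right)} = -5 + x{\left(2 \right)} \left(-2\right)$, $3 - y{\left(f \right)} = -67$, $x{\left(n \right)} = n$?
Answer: $\frac{684913}{2660} \approx 257.49$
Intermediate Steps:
$u{\left(p \right)} = 27$
$y{\left(f \right)} = 70$ ($y{\left(f \right)} = 3 - -67 = 3 + 67 = 70$)
$U{\left(L \right)} = -9$ ($U{\left(L \right)} = -5 + 2 \left(-2\right) = -5 - 4 = -9$)
$\frac{18029}{y{\left(-49 \right)}} + \frac{u{\left(-25 \right)}}{o{\left(\left(39 + U{\left(7 \right)}\right) - 50 \right)}} = \frac{18029}{70} + \frac{27}{19 \left(\left(39 - 9\right) - 50\right)} = 18029 \cdot \frac{1}{70} + \frac{27}{19 \left(30 - 50\right)} = \frac{18029}{70} + \frac{27}{19 \left(-20\right)} = \frac{18029}{70} + \frac{27}{-380} = \frac{18029}{70} + 27 \left(- \frac{1}{380}\right) = \frac{18029}{70} - \frac{27}{380} = \frac{684913}{2660}$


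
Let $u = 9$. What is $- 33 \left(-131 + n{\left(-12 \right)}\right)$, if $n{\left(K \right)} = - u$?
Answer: $4620$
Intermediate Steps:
$n{\left(K \right)} = -9$ ($n{\left(K \right)} = \left(-1\right) 9 = -9$)
$- 33 \left(-131 + n{\left(-12 \right)}\right) = - 33 \left(-131 - 9\right) = \left(-33\right) \left(-140\right) = 4620$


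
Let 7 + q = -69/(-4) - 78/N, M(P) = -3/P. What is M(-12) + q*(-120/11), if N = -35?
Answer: -41851/308 ≈ -135.88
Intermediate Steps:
q = 1747/140 (q = -7 + (-69/(-4) - 78/(-35)) = -7 + (-69*(-¼) - 78*(-1/35)) = -7 + (69/4 + 78/35) = -7 + 2727/140 = 1747/140 ≈ 12.479)
M(-12) + q*(-120/11) = -3/(-12) + 1747*(-120/11)/140 = -3*(-1/12) + 1747*(-120*1/11)/140 = ¼ + (1747/140)*(-120/11) = ¼ - 10482/77 = -41851/308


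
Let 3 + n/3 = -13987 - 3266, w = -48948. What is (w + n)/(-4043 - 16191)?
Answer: 50358/10117 ≈ 4.9776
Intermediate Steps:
n = -51768 (n = -9 + 3*(-13987 - 3266) = -9 + 3*(-17253) = -9 - 51759 = -51768)
(w + n)/(-4043 - 16191) = (-48948 - 51768)/(-4043 - 16191) = -100716/(-20234) = -100716*(-1/20234) = 50358/10117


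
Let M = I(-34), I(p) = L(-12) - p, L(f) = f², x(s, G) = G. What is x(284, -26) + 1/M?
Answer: -4627/178 ≈ -25.994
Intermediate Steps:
I(p) = 144 - p (I(p) = (-12)² - p = 144 - p)
M = 178 (M = 144 - 1*(-34) = 144 + 34 = 178)
x(284, -26) + 1/M = -26 + 1/178 = -4627/178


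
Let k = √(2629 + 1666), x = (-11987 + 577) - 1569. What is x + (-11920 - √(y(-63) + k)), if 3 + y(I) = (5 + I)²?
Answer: -24899 - √(3361 + √4295) ≈ -24958.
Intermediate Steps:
y(I) = -3 + (5 + I)²
x = -12979 (x = -11410 - 1569 = -12979)
k = √4295 ≈ 65.536
x + (-11920 - √(y(-63) + k)) = -12979 + (-11920 - √((-3 + (5 - 63)²) + √4295)) = -12979 + (-11920 - √((-3 + (-58)²) + √4295)) = -12979 + (-11920 - √((-3 + 3364) + √4295)) = -12979 + (-11920 - √(3361 + √4295)) = -24899 - √(3361 + √4295)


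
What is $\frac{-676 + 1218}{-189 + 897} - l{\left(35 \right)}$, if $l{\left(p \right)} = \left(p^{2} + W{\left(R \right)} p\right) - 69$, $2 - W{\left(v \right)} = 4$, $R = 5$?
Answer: $- \frac{384173}{354} \approx -1085.2$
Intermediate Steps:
$W{\left(v \right)} = -2$ ($W{\left(v \right)} = 2 - 4 = -2$)
$l{\left(p \right)} = -69 + p^{2} - 2 p$ ($l{\left(p \right)} = \left(p^{2} - 2 p\right) - 69 = -69 + p^{2} - 2 p$)
$\frac{-676 + 1218}{-189 + 897} - l{\left(35 \right)} = \frac{-676 + 1218}{-189 + 897} - \left(-69 + 35^{2} - 70\right) = \frac{542}{708} - \left(-69 + 1225 - 70\right) = 542 \cdot \frac{1}{708} - 1086 = \frac{271}{354} - 1086 = - \frac{384173}{354}$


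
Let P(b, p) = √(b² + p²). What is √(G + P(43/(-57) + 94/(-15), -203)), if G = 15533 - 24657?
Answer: √(-82344100 + 2755*√442754)/95 ≈ 94.45*I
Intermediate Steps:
G = -9124
√(G + P(43/(-57) + 94/(-15), -203)) = √(-9124 + √((43/(-57) + 94/(-15))² + (-203)²)) = √(-9124 + √((43*(-1/57) + 94*(-1/15))² + 41209)) = √(-9124 + √((-43/57 - 94/15)² + 41209)) = √(-9124 + √((-667/95)² + 41209)) = √(-9124 + √(444889/9025 + 41209)) = √(-9124 + √(372356114/9025)) = √(-9124 + 29*√442754/95)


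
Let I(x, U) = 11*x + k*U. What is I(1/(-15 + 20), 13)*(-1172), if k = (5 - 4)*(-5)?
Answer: 368008/5 ≈ 73602.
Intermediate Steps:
k = -5 (k = 1*(-5) = -5)
I(x, U) = -5*U + 11*x (I(x, U) = 11*x - 5*U = -5*U + 11*x)
I(1/(-15 + 20), 13)*(-1172) = (-5*13 + 11/(-15 + 20))*(-1172) = (-65 + 11/5)*(-1172) = -314/5*(-1172) = 368008/5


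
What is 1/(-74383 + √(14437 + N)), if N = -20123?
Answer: -74383/5532836375 - I*√5686/5532836375 ≈ -1.3444e-5 - 1.3629e-8*I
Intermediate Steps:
1/(-74383 + √(14437 + N)) = 1/(-74383 + √(14437 - 20123)) = 1/(-74383 + √(-5686)) = 1/(-74383 + I*√5686)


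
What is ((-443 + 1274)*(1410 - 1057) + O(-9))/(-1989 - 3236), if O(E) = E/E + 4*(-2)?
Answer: -293336/5225 ≈ -56.141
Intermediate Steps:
O(E) = -7 (O(E) = 1 - 8 = -7)
((-443 + 1274)*(1410 - 1057) + O(-9))/(-1989 - 3236) = ((-443 + 1274)*(1410 - 1057) - 7)/(-1989 - 3236) = (831*353 - 7)/(-5225) = (293343 - 7)*(-1/5225) = 293336*(-1/5225) = -293336/5225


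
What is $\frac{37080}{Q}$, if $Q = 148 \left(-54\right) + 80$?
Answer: $- \frac{4635}{989} \approx -4.6866$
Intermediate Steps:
$Q = -7912$ ($Q = -7992 + 80 = -7912$)
$\frac{37080}{Q} = \frac{37080}{-7912} = 37080 \left(- \frac{1}{7912}\right) = - \frac{4635}{989}$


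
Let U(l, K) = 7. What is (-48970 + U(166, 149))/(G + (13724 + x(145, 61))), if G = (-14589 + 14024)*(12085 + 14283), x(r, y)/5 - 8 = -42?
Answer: 48963/14884366 ≈ 0.0032896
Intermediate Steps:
x(r, y) = -170 (x(r, y) = 40 + 5*(-42) = 40 - 210 = -170)
G = -14897920 (G = -565*26368 = -14897920)
(-48970 + U(166, 149))/(G + (13724 + x(145, 61))) = (-48970 + 7)/(-14897920 + (13724 - 170)) = -48963/(-14897920 + 13554) = -48963/(-14884366) = -48963*(-1/14884366) = 48963/14884366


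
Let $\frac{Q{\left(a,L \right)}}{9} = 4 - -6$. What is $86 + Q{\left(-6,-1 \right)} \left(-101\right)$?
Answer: $-9004$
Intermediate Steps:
$Q{\left(a,L \right)} = 90$ ($Q{\left(a,L \right)} = 9 \left(4 - -6\right) = 9 \left(4 + 6\right) = 9 \cdot 10 = 90$)
$86 + Q{\left(-6,-1 \right)} \left(-101\right) = 86 + 90 \left(-101\right) = 86 - 9090 = -9004$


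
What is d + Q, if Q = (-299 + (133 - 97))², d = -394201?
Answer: -325032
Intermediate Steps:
Q = 69169 (Q = (-299 + 36)² = (-263)² = 69169)
d + Q = -394201 + 69169 = -325032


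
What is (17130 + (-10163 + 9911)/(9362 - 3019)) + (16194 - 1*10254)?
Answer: 146332758/6343 ≈ 23070.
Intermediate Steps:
(17130 + (-10163 + 9911)/(9362 - 3019)) + (16194 - 1*10254) = (17130 - 252/6343) + (16194 - 10254) = (17130 - 252*1/6343) + 5940 = (17130 - 252/6343) + 5940 = 108655338/6343 + 5940 = 146332758/6343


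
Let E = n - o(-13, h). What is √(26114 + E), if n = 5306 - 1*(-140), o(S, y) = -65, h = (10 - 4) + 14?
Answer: 5*√1265 ≈ 177.83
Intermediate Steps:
h = 20 (h = 6 + 14 = 20)
n = 5446 (n = 5306 + 140 = 5446)
E = 5511 (E = 5446 - 1*(-65) = 5446 + 65 = 5511)
√(26114 + E) = √(26114 + 5511) = √31625 = 5*√1265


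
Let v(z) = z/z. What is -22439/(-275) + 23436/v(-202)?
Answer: 6467339/275 ≈ 23518.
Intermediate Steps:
v(z) = 1
-22439/(-275) + 23436/v(-202) = -22439/(-275) + 23436/1 = -22439*(-1/275) + 23436*1 = 22439/275 + 23436 = 6467339/275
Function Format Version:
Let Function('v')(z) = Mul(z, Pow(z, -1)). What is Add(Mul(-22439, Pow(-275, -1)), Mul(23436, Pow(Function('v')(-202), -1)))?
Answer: Rational(6467339, 275) ≈ 23518.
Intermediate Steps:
Function('v')(z) = 1
Add(Mul(-22439, Pow(-275, -1)), Mul(23436, Pow(Function('v')(-202), -1))) = Add(Mul(-22439, Pow(-275, -1)), Mul(23436, Pow(1, -1))) = Add(Mul(-22439, Rational(-1, 275)), Mul(23436, 1)) = Add(Rational(22439, 275), 23436) = Rational(6467339, 275)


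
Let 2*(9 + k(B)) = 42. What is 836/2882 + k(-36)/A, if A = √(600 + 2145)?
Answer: 38/131 + 4*√305/305 ≈ 0.51912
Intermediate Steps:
k(B) = 12 (k(B) = -9 + (½)*42 = -9 + 21 = 12)
A = 3*√305 (A = √2745 = 3*√305 ≈ 52.393)
836/2882 + k(-36)/A = 836/2882 + 12/((3*√305)) = 836*(1/2882) + 12*(√305/915) = 38/131 + 4*√305/305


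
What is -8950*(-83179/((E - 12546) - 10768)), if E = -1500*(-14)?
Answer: -372226025/1157 ≈ -3.2172e+5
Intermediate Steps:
E = 21000
-8950*(-83179/((E - 12546) - 10768)) = -8950*(-83179/((21000 - 12546) - 10768)) = -8950*(-83179/(8454 - 10768)) = -8950/((-2314*(-1/83179))) = -8950/2314/83179 = -8950*83179/2314 = -372226025/1157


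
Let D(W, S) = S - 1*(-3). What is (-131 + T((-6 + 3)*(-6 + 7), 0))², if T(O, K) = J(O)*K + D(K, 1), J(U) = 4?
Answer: 16129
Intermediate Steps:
D(W, S) = 3 + S (D(W, S) = S + 3 = 3 + S)
T(O, K) = 4 + 4*K (T(O, K) = 4*K + (3 + 1) = 4*K + 4 = 4 + 4*K)
(-131 + T((-6 + 3)*(-6 + 7), 0))² = (-131 + (4 + 4*0))² = (-131 + (4 + 0))² = (-131 + 4)² = (-127)² = 16129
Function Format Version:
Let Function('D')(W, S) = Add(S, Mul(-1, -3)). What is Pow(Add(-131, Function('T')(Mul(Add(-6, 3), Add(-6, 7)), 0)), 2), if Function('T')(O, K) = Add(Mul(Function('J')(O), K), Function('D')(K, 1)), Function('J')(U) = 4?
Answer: 16129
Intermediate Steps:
Function('D')(W, S) = Add(3, S) (Function('D')(W, S) = Add(S, 3) = Add(3, S))
Function('T')(O, K) = Add(4, Mul(4, K)) (Function('T')(O, K) = Add(Mul(4, K), Add(3, 1)) = Add(Mul(4, K), 4) = Add(4, Mul(4, K)))
Pow(Add(-131, Function('T')(Mul(Add(-6, 3), Add(-6, 7)), 0)), 2) = Pow(Add(-131, Add(4, Mul(4, 0))), 2) = Pow(Add(-131, Add(4, 0)), 2) = Pow(Add(-131, 4), 2) = Pow(-127, 2) = 16129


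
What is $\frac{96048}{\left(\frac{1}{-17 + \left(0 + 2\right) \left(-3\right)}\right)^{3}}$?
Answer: $-1168616016$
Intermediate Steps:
$\frac{96048}{\left(\frac{1}{-17 + \left(0 + 2\right) \left(-3\right)}\right)^{3}} = \frac{96048}{\left(\frac{1}{-17 + 2 \left(-3\right)}\right)^{3}} = \frac{96048}{\left(\frac{1}{-17 - 6}\right)^{3}} = \frac{96048}{\left(\frac{1}{-23}\right)^{3}} = \frac{96048}{\left(- \frac{1}{23}\right)^{3}} = \frac{96048}{- \frac{1}{12167}} = 96048 \left(-12167\right) = -1168616016$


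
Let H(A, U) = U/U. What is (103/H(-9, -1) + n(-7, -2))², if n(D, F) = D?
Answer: 9216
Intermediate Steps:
H(A, U) = 1
(103/H(-9, -1) + n(-7, -2))² = (103/1 - 7)² = (103*1 - 7)² = (103 - 7)² = 96² = 9216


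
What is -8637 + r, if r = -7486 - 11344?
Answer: -27467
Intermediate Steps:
r = -18830
-8637 + r = -8637 - 18830 = -27467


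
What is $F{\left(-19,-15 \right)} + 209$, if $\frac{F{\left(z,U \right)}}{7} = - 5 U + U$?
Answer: $629$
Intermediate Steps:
$F{\left(z,U \right)} = - 28 U$ ($F{\left(z,U \right)} = 7 \left(- 5 U + U\right) = 7 \left(- 4 U\right) = - 28 U$)
$F{\left(-19,-15 \right)} + 209 = \left(-28\right) \left(-15\right) + 209 = 420 + 209 = 629$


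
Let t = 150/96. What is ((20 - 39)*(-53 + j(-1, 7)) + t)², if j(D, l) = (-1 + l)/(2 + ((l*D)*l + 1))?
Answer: 138430875969/135424 ≈ 1.0222e+6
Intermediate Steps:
j(D, l) = (-1 + l)/(3 + D*l²) (j(D, l) = (-1 + l)/(2 + ((D*l)*l + 1)) = (-1 + l)/(2 + (D*l² + 1)) = (-1 + l)/(2 + (1 + D*l²)) = (-1 + l)/(3 + D*l²))
t = 25/16 (t = 150*(1/96) = 25/16 ≈ 1.5625)
((20 - 39)*(-53 + j(-1, 7)) + t)² = ((20 - 39)*(-53 + (-1 + 7)/(3 - 1*7²)) + 25/16)² = (-19*(-53 + 6/(3 - 1*49)) + 25/16)² = (-19*(-53 + 6/(3 - 49)) + 25/16)² = (-19*(-53 + 6/(-46)) + 25/16)² = (-19*(-53 - 1/46*6) + 25/16)² = (-19*(-53 - 3/23) + 25/16)² = (-19*(-1222/23) + 25/16)² = (23218/23 + 25/16)² = (372063/368)² = 138430875969/135424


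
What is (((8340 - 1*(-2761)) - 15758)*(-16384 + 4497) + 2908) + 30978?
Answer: 55391645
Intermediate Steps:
(((8340 - 1*(-2761)) - 15758)*(-16384 + 4497) + 2908) + 30978 = (((8340 + 2761) - 15758)*(-11887) + 2908) + 30978 = ((11101 - 15758)*(-11887) + 2908) + 30978 = (-4657*(-11887) + 2908) + 30978 = (55357759 + 2908) + 30978 = 55360667 + 30978 = 55391645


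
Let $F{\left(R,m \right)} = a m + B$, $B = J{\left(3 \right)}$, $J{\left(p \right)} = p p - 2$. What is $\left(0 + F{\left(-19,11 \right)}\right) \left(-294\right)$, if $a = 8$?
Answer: $-27930$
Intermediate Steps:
$J{\left(p \right)} = -2 + p^{2}$ ($J{\left(p \right)} = p^{2} - 2 = -2 + p^{2}$)
$B = 7$ ($B = -2 + 3^{2} = -2 + 9 = 7$)
$F{\left(R,m \right)} = 7 + 8 m$ ($F{\left(R,m \right)} = 8 m + 7 = 7 + 8 m$)
$\left(0 + F{\left(-19,11 \right)}\right) \left(-294\right) = \left(0 + \left(7 + 8 \cdot 11\right)\right) \left(-294\right) = \left(0 + \left(7 + 88\right)\right) \left(-294\right) = \left(0 + 95\right) \left(-294\right) = 95 \left(-294\right) = -27930$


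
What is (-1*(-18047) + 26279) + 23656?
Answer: 67982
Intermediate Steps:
(-1*(-18047) + 26279) + 23656 = (18047 + 26279) + 23656 = 44326 + 23656 = 67982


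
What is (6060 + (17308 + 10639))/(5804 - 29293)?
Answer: -34007/23489 ≈ -1.4478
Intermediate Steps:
(6060 + (17308 + 10639))/(5804 - 29293) = (6060 + 27947)/(-23489) = 34007*(-1/23489) = -34007/23489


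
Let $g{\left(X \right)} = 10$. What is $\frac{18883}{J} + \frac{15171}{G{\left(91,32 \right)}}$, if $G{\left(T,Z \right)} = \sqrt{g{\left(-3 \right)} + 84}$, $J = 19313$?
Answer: $\frac{18883}{19313} + \frac{15171 \sqrt{94}}{94} \approx 1565.7$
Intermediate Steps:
$G{\left(T,Z \right)} = \sqrt{94}$ ($G{\left(T,Z \right)} = \sqrt{10 + 84} = \sqrt{94}$)
$\frac{18883}{J} + \frac{15171}{G{\left(91,32 \right)}} = \frac{18883}{19313} + \frac{15171}{\sqrt{94}} = 18883 \cdot \frac{1}{19313} + 15171 \frac{\sqrt{94}}{94} = \frac{18883}{19313} + \frac{15171 \sqrt{94}}{94}$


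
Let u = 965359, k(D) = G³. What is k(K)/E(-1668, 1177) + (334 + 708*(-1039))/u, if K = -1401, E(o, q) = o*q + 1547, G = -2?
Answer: -1442379041670/1893734131351 ≈ -0.76166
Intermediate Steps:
E(o, q) = 1547 + o*q
k(D) = -8 (k(D) = (-2)³ = -8)
k(K)/E(-1668, 1177) + (334 + 708*(-1039))/u = -8/(1547 - 1668*1177) + (334 + 708*(-1039))/965359 = -8/(1547 - 1963236) + (334 - 735612)*(1/965359) = -8/(-1961689) - 735278*1/965359 = -8*(-1/1961689) - 735278/965359 = 8/1961689 - 735278/965359 = -1442379041670/1893734131351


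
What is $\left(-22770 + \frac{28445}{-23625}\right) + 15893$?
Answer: $- \frac{32499514}{4725} \approx -6878.2$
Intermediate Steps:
$\left(-22770 + \frac{28445}{-23625}\right) + 15893 = \left(-22770 + 28445 \left(- \frac{1}{23625}\right)\right) + 15893 = \left(-22770 - \frac{5689}{4725}\right) + 15893 = - \frac{107593939}{4725} + 15893 = - \frac{32499514}{4725}$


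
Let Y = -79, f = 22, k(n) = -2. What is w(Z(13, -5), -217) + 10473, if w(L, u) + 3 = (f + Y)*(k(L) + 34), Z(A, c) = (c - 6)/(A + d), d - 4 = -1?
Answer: 8646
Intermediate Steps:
d = 3 (d = 4 - 1 = 3)
Z(A, c) = (-6 + c)/(3 + A) (Z(A, c) = (c - 6)/(A + 3) = (-6 + c)/(3 + A))
w(L, u) = -1827 (w(L, u) = -3 + (22 - 79)*(-2 + 34) = -3 - 57*32 = -3 - 1824 = -1827)
w(Z(13, -5), -217) + 10473 = -1827 + 10473 = 8646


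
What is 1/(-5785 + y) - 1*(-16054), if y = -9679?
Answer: 248259055/15464 ≈ 16054.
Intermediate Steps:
1/(-5785 + y) - 1*(-16054) = 1/(-5785 - 9679) - 1*(-16054) = 1/(-15464) + 16054 = -1/15464 + 16054 = 248259055/15464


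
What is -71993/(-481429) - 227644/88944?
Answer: -25797769471/10705055244 ≈ -2.4099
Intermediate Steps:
-71993/(-481429) - 227644/88944 = -71993*(-1/481429) - 227644*1/88944 = 71993/481429 - 56911/22236 = -25797769471/10705055244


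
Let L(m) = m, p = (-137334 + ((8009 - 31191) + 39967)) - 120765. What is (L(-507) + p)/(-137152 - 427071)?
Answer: 241821/564223 ≈ 0.42859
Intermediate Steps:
p = -241314 (p = (-137334 + (-23182 + 39967)) - 120765 = (-137334 + 16785) - 120765 = -120549 - 120765 = -241314)
(L(-507) + p)/(-137152 - 427071) = (-507 - 241314)/(-137152 - 427071) = -241821/(-564223) = -241821*(-1/564223) = 241821/564223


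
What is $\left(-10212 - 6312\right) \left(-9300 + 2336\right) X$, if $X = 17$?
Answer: $1956243312$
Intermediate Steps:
$\left(-10212 - 6312\right) \left(-9300 + 2336\right) X = \left(-10212 - 6312\right) \left(-9300 + 2336\right) 17 = \left(-16524\right) \left(-6964\right) 17 = 115073136 \cdot 17 = 1956243312$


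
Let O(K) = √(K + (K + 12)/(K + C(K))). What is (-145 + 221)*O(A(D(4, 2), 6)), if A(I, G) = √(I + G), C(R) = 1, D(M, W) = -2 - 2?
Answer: 76*√(14 + 2*√2)/√(1 + √2) ≈ 200.65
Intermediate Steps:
D(M, W) = -4
A(I, G) = √(G + I)
O(K) = √(K + (12 + K)/(1 + K)) (O(K) = √(K + (K + 12)/(K + 1)) = √(K + (12 + K)/(1 + K)))
(-145 + 221)*O(A(D(4, 2), 6)) = (-145 + 221)*√((12 + √(6 - 4) + √(6 - 4)*(1 + √(6 - 4)))/(1 + √(6 - 4))) = 76*√((12 + √2 + √2*(1 + √2))/(1 + √2)) = 76*(√(12 + √2 + √2*(1 + √2))/√(1 + √2)) = 76*√(12 + √2 + √2*(1 + √2))/√(1 + √2)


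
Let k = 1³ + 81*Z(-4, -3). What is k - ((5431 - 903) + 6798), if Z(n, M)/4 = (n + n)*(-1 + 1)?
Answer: -11325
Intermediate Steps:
Z(n, M) = 0 (Z(n, M) = 4*((n + n)*(-1 + 1)) = 4*((2*n)*0) = 4*0 = 0)
k = 1 (k = 1³ + 81*0 = 1 + 0 = 1)
k - ((5431 - 903) + 6798) = 1 - ((5431 - 903) + 6798) = 1 - (4528 + 6798) = 1 - 1*11326 = 1 - 11326 = -11325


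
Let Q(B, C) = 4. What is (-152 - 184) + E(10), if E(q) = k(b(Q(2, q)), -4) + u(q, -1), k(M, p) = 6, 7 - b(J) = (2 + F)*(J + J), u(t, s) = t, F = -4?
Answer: -320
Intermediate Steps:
b(J) = 7 + 4*J (b(J) = 7 - (2 - 4)*(J + J) = 7 - (-2)*2*J = 7 - (-4)*J = 7 + 4*J)
E(q) = 6 + q
(-152 - 184) + E(10) = (-152 - 184) + (6 + 10) = -336 + 16 = -320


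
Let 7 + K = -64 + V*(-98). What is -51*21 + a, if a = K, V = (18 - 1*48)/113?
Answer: -126106/113 ≈ -1116.0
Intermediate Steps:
V = -30/113 (V = (18 - 48)*(1/113) = -30*1/113 = -30/113 ≈ -0.26549)
K = -5083/113 (K = -7 + (-64 - 30/113*(-98)) = -7 + (-64 + 2940/113) = -7 - 4292/113 = -5083/113 ≈ -44.982)
a = -5083/113 ≈ -44.982
-51*21 + a = -51*21 - 5083/113 = -1071 - 5083/113 = -126106/113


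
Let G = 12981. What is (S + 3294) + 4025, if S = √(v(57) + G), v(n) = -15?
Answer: 7319 + √12966 ≈ 7432.9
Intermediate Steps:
S = √12966 (S = √(-15 + 12981) = √12966 ≈ 113.87)
(S + 3294) + 4025 = (√12966 + 3294) + 4025 = (3294 + √12966) + 4025 = 7319 + √12966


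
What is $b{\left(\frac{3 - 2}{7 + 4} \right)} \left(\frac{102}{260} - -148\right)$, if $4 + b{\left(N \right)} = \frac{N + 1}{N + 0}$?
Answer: $\frac{77164}{65} \approx 1187.1$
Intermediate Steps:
$b{\left(N \right)} = -4 + \frac{1 + N}{N}$ ($b{\left(N \right)} = -4 + \frac{N + 1}{N + 0} = -4 + \frac{1 + N}{N}$)
$b{\left(\frac{3 - 2}{7 + 4} \right)} \left(\frac{102}{260} - -148\right) = \left(-3 + \frac{1}{\left(3 - 2\right) \frac{1}{7 + 4}}\right) \left(\frac{102}{260} - -148\right) = \left(-3 + \frac{1}{1 \cdot \frac{1}{11}}\right) \left(102 \cdot \frac{1}{260} + 148\right) = \left(-3 + \frac{1}{1 \cdot \frac{1}{11}}\right) \left(\frac{51}{130} + 148\right) = \left(-3 + \frac{1}{\frac{1}{11}}\right) \frac{19291}{130} = \left(-3 + 11\right) \frac{19291}{130} = 8 \cdot \frac{19291}{130} = \frac{77164}{65}$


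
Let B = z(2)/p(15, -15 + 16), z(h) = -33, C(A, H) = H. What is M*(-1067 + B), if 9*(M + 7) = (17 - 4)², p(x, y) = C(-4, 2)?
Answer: -114851/9 ≈ -12761.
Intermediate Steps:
p(x, y) = 2
B = -33/2 ≈ -16.500
M = 106/9 (M = -7 + (17 - 4)²/9 = -7 + (⅑)*13² = -7 + (⅑)*169 = -7 + 169/9 = 106/9 ≈ 11.778)
M*(-1067 + B) = 106*(-1067 - 33/2)/9 = (106/9)*(-2167/2) = -114851/9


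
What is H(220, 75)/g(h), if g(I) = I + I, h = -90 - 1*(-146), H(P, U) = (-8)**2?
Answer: 4/7 ≈ 0.57143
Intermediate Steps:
H(P, U) = 64
h = 56 (h = -90 + 146 = 56)
g(I) = 2*I
H(220, 75)/g(h) = 64/((2*56)) = 64/112 = 64*(1/112) = 4/7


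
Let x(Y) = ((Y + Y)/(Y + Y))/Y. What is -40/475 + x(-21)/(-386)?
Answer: -64753/770070 ≈ -0.084087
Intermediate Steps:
x(Y) = 1/Y (x(Y) = ((2*Y)/((2*Y)))/Y = ((2*Y)*(1/(2*Y)))/Y = 1/Y)
-40/475 + x(-21)/(-386) = -40/475 + 1/(-21*(-386)) = -40*1/475 - 1/21*(-1/386) = -8/95 + 1/8106 = -64753/770070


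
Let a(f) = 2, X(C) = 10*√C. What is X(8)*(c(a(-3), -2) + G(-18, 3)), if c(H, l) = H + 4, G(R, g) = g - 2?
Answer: 140*√2 ≈ 197.99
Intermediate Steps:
G(R, g) = -2 + g
c(H, l) = 4 + H
X(8)*(c(a(-3), -2) + G(-18, 3)) = (10*√8)*((4 + 2) + (-2 + 3)) = (10*(2*√2))*(6 + 1) = (20*√2)*7 = 140*√2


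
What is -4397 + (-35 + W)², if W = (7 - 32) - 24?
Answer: 2659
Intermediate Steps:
W = -49 (W = -25 - 24 = -49)
-4397 + (-35 + W)² = -4397 + (-35 - 49)² = -4397 + (-84)² = -4397 + 7056 = 2659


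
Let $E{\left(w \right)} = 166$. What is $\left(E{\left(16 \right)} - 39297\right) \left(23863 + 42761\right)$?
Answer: $-2607063744$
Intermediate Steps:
$\left(E{\left(16 \right)} - 39297\right) \left(23863 + 42761\right) = \left(166 - 39297\right) \left(23863 + 42761\right) = \left(-39131\right) 66624 = -2607063744$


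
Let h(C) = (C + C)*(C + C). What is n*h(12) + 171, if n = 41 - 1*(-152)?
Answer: 111339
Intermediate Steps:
h(C) = 4*C**2 (h(C) = (2*C)*(2*C) = 4*C**2)
n = 193 (n = 41 + 152 = 193)
n*h(12) + 171 = 193*(4*12**2) + 171 = 193*(4*144) + 171 = 193*576 + 171 = 111168 + 171 = 111339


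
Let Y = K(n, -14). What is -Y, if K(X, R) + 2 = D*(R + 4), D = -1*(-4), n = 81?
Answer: 42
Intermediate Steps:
D = 4
K(X, R) = 14 + 4*R (K(X, R) = -2 + 4*(R + 4) = -2 + 4*(4 + R) = -2 + (16 + 4*R) = 14 + 4*R)
Y = -42 (Y = 14 + 4*(-14) = 14 - 56 = -42)
-Y = -1*(-42) = 42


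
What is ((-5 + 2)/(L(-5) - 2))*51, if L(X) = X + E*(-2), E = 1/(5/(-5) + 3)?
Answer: 153/8 ≈ 19.125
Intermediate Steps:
E = ½ (E = 1/(5*(-⅕) + 3) = 1/(-1 + 3) = 1/2 = ½ ≈ 0.50000)
L(X) = -1 + X (L(X) = X + (½)*(-2) = X - 1 = -1 + X)
((-5 + 2)/(L(-5) - 2))*51 = ((-5 + 2)/((-1 - 5) - 2))*51 = -3/(-6 - 2)*51 = -3/(-8)*51 = -3*(-⅛)*51 = (3/8)*51 = 153/8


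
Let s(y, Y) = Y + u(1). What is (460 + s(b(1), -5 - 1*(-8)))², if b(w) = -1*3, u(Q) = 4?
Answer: 218089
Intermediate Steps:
b(w) = -3
s(y, Y) = 4 + Y (s(y, Y) = Y + 4 = 4 + Y)
(460 + s(b(1), -5 - 1*(-8)))² = (460 + (4 + (-5 - 1*(-8))))² = (460 + (4 + (-5 + 8)))² = (460 + (4 + 3))² = (460 + 7)² = 467² = 218089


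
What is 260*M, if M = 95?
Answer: 24700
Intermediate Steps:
260*M = 260*95 = 24700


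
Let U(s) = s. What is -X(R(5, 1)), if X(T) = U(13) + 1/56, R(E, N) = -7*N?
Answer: -729/56 ≈ -13.018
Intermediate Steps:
X(T) = 729/56 (X(T) = 13 + 1/56 = 729/56)
-X(R(5, 1)) = -1*729/56 = -729/56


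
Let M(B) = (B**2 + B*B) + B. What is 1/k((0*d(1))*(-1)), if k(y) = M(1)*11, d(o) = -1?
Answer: 1/33 ≈ 0.030303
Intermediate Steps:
M(B) = B + 2*B**2 (M(B) = (B**2 + B**2) + B = 2*B**2 + B = B + 2*B**2)
k(y) = 33 (k(y) = (1*(1 + 2*1))*11 = (1*(1 + 2))*11 = (1*3)*11 = 3*11 = 33)
1/k((0*d(1))*(-1)) = 1/33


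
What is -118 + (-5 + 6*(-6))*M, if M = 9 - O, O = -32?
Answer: -1799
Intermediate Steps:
M = 41 (M = 9 - 1*(-32) = 9 + 32 = 41)
-118 + (-5 + 6*(-6))*M = -118 + (-5 + 6*(-6))*41 = -118 + (-5 - 36)*41 = -118 - 41*41 = -118 - 1681 = -1799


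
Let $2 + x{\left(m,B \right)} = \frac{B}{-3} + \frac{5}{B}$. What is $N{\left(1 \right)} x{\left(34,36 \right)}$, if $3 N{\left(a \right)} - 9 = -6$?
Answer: $- \frac{499}{36} \approx -13.861$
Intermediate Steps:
$N{\left(a \right)} = 1$ ($N{\left(a \right)} = 3 + \frac{1}{3} \left(-6\right) = 3 - 2 = 1$)
$x{\left(m,B \right)} = -2 + \frac{5}{B} - \frac{B}{3}$ ($x{\left(m,B \right)} = -2 + \left(\frac{B}{-3} + \frac{5}{B}\right) = -2 + \left(B \left(- \frac{1}{3}\right) + \frac{5}{B}\right) = -2 - \left(- \frac{5}{B} + \frac{B}{3}\right) = -2 + \frac{5}{B} - \frac{B}{3}$)
$N{\left(1 \right)} x{\left(34,36 \right)} = 1 \left(-2 + \frac{5}{36} - 12\right) = 1 \left(- \frac{499}{36}\right) = - \frac{499}{36}$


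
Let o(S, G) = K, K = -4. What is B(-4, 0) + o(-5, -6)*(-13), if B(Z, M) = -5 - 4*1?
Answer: 43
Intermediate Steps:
o(S, G) = -4
B(Z, M) = -9 (B(Z, M) = -5 - 4 = -9)
B(-4, 0) + o(-5, -6)*(-13) = -9 - 4*(-13) = -9 + 52 = 43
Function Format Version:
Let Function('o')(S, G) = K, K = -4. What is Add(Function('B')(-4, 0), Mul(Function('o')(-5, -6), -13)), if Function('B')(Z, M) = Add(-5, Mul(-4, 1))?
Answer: 43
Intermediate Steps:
Function('o')(S, G) = -4
Function('B')(Z, M) = -9 (Function('B')(Z, M) = Add(-5, -4) = -9)
Add(Function('B')(-4, 0), Mul(Function('o')(-5, -6), -13)) = Add(-9, Mul(-4, -13)) = Add(-9, 52) = 43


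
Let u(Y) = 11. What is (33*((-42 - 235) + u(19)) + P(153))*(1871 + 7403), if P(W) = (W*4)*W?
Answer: 786973092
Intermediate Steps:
P(W) = 4*W² (P(W) = (4*W)*W = 4*W²)
(33*((-42 - 235) + u(19)) + P(153))*(1871 + 7403) = (33*((-42 - 235) + 11) + 4*153²)*(1871 + 7403) = (33*(-277 + 11) + 4*23409)*9274 = (33*(-266) + 93636)*9274 = (-8778 + 93636)*9274 = 84858*9274 = 786973092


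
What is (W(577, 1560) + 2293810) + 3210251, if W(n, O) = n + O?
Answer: 5506198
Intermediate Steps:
W(n, O) = O + n
(W(577, 1560) + 2293810) + 3210251 = ((1560 + 577) + 2293810) + 3210251 = (2137 + 2293810) + 3210251 = 2295947 + 3210251 = 5506198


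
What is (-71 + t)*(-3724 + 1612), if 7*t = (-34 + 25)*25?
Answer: 1524864/7 ≈ 2.1784e+5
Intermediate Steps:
t = -225/7 (t = ((-34 + 25)*25)/7 = (-9*25)/7 = (⅐)*(-225) = -225/7 ≈ -32.143)
(-71 + t)*(-3724 + 1612) = (-71 - 225/7)*(-3724 + 1612) = -722/7*(-2112) = 1524864/7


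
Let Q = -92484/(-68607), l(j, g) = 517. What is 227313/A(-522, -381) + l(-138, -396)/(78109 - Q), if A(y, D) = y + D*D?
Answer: 719129743268/455662311181 ≈ 1.5782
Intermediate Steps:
A(y, D) = y + D²
Q = 1468/1089 (Q = -92484*(-1/68607) = 1468/1089 ≈ 1.3480)
227313/A(-522, -381) + l(-138, -396)/(78109 - Q) = 227313/(-522 + (-381)²) + 517/(78109 - 1*1468/1089) = 227313/(-522 + 145161) + 517/(78109 - 1468/1089) = 227313/144639 + 517/(85059233/1089) = 227313*(1/144639) + 517*(1089/85059233) = 8419/5357 + 563013/85059233 = 719129743268/455662311181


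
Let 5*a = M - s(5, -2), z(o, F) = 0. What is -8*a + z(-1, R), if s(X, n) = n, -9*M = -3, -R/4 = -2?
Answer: -56/15 ≈ -3.7333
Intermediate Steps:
R = 8 (R = -4*(-2) = 8)
M = 1/3 (M = -1/9*(-3) = 1/3 ≈ 0.33333)
a = 7/15 (a = (1/3 - 1*(-2))/5 = (1/3 + 2)/5 = (1/5)*(7/3) = 7/15 ≈ 0.46667)
-8*a + z(-1, R) = -8*7/15 + 0 = -56/15 + 0 = -56/15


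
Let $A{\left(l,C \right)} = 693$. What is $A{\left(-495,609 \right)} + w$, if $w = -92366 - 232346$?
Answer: $-324019$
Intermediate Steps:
$w = -324712$ ($w = -92366 - 232346 = -324712$)
$A{\left(-495,609 \right)} + w = 693 - 324712 = -324019$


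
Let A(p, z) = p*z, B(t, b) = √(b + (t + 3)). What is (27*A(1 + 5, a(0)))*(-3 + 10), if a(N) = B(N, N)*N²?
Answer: 0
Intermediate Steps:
B(t, b) = √(3 + b + t) (B(t, b) = √(b + (3 + t)) = √(3 + b + t))
a(N) = N²*√(3 + 2*N) (a(N) = √(3 + N + N)*N² = √(3 + 2*N)*N² = N²*√(3 + 2*N))
(27*A(1 + 5, a(0)))*(-3 + 10) = (27*((1 + 5)*(0²*√(3 + 2*0))))*(-3 + 10) = (27*(6*(0*√(3 + 0))))*7 = (27*(6*(0*√3)))*7 = (27*(6*0))*7 = (27*0)*7 = 0*7 = 0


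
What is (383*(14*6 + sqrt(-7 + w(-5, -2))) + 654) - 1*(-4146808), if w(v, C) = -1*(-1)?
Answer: 4179634 + 383*I*sqrt(6) ≈ 4.1796e+6 + 938.15*I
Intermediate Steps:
w(v, C) = 1
(383*(14*6 + sqrt(-7 + w(-5, -2))) + 654) - 1*(-4146808) = (383*(14*6 + sqrt(-7 + 1)) + 654) - 1*(-4146808) = (383*(84 + sqrt(-6)) + 654) + 4146808 = (383*(84 + I*sqrt(6)) + 654) + 4146808 = ((32172 + 383*I*sqrt(6)) + 654) + 4146808 = (32826 + 383*I*sqrt(6)) + 4146808 = 4179634 + 383*I*sqrt(6)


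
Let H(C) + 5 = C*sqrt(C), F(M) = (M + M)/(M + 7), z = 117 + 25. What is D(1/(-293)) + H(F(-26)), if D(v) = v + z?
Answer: 40140/293 + 104*sqrt(247)/361 ≈ 141.52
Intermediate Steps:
z = 142
F(M) = 2*M/(7 + M) (F(M) = (2*M)/(7 + M) = 2*M/(7 + M))
H(C) = -5 + C**(3/2) (H(C) = -5 + C*sqrt(C) = -5 + C**(3/2))
D(v) = 142 + v (D(v) = v + 142 = 142 + v)
D(1/(-293)) + H(F(-26)) = (142 + 1/(-293)) + (-5 + (2*(-26)/(7 - 26))**(3/2)) = (142 - 1/293) + (-5 + (2*(-26)/(-19))**(3/2)) = 41605/293 + (-5 + (2*(-26)*(-1/19))**(3/2)) = 41605/293 + (-5 + (52/19)**(3/2)) = 41605/293 + (-5 + 104*sqrt(247)/361) = 40140/293 + 104*sqrt(247)/361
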